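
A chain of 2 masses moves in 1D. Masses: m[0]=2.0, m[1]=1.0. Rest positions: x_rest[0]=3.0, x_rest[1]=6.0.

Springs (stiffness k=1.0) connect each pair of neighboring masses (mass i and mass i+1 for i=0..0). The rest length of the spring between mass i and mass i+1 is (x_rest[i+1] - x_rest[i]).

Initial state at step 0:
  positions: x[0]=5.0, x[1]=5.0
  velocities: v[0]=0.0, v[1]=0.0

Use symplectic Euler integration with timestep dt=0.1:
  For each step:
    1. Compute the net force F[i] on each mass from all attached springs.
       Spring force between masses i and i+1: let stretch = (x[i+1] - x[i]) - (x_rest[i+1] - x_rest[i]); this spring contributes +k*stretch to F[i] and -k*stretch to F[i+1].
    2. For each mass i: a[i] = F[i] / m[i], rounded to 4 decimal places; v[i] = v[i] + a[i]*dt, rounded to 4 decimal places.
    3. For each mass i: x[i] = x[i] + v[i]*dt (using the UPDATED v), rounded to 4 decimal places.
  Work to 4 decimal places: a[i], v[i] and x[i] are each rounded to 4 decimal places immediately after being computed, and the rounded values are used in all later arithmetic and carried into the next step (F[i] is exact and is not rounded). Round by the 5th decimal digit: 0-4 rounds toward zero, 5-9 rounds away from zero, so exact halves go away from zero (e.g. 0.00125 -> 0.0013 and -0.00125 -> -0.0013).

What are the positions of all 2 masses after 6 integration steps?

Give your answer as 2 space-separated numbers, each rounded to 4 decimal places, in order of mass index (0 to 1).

Step 0: x=[5.0000 5.0000] v=[0.0000 0.0000]
Step 1: x=[4.9850 5.0300] v=[-0.1500 0.3000]
Step 2: x=[4.9552 5.0896] v=[-0.2978 0.5955]
Step 3: x=[4.9111 5.1778] v=[-0.4411 0.8821]
Step 4: x=[4.8533 5.2933] v=[-0.5778 1.1554]
Step 5: x=[4.7827 5.4344] v=[-0.7058 1.4114]
Step 6: x=[4.7004 5.5990] v=[-0.8232 1.6462]

Answer: 4.7004 5.5990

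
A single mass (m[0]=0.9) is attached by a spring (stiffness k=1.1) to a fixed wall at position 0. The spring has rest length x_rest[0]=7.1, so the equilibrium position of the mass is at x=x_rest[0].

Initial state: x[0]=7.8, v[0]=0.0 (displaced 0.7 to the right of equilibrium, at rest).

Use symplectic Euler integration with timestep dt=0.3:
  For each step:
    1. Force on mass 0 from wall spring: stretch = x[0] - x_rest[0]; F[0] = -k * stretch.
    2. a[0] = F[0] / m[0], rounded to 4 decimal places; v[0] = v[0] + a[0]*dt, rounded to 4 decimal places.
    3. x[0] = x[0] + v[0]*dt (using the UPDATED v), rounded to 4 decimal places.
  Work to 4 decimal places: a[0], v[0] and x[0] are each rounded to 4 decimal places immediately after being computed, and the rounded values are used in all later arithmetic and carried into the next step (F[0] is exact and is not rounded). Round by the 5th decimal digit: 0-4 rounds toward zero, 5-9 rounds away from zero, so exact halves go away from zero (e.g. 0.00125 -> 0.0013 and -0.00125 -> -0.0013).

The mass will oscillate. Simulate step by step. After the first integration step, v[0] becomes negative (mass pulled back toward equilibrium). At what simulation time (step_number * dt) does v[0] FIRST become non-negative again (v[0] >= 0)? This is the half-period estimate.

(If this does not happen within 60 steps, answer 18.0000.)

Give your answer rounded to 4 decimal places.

Step 0: x=[7.8000] v=[0.0000]
Step 1: x=[7.7230] v=[-0.2567]
Step 2: x=[7.5775] v=[-0.4851]
Step 3: x=[7.3794] v=[-0.6602]
Step 4: x=[7.1506] v=[-0.7627]
Step 5: x=[6.9162] v=[-0.7812]
Step 6: x=[6.7021] v=[-0.7138]
Step 7: x=[6.5317] v=[-0.5679]
Step 8: x=[6.4239] v=[-0.3595]
Step 9: x=[6.3904] v=[-0.1116]
Step 10: x=[6.4350] v=[0.1486]
First v>=0 after going negative at step 10, time=3.0000

Answer: 3.0000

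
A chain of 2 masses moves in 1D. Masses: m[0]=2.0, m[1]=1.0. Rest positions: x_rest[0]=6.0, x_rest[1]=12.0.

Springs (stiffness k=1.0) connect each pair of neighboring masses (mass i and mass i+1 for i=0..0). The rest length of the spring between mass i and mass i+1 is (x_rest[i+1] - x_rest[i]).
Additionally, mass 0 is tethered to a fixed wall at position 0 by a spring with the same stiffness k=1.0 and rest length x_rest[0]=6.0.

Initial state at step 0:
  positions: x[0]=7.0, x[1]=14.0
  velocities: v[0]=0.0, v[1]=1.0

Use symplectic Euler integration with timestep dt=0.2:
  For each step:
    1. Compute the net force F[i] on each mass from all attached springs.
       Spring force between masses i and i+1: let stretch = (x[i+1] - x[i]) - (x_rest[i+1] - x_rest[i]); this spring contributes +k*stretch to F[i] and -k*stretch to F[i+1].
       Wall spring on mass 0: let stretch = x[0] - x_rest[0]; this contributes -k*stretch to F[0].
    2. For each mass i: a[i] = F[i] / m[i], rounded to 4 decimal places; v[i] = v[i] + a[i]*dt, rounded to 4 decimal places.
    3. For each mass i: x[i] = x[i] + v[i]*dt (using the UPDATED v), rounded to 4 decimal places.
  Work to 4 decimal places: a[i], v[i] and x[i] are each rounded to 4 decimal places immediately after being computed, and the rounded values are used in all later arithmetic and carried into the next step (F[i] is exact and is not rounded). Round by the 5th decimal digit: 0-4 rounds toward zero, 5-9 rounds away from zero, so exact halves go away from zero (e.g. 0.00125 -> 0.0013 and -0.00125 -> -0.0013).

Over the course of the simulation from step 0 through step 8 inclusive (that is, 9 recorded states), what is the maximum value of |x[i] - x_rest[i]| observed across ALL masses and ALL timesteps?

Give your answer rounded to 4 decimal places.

Step 0: x=[7.0000 14.0000] v=[0.0000 1.0000]
Step 1: x=[7.0000 14.1600] v=[0.0000 0.8000]
Step 2: x=[7.0032 14.2736] v=[0.0160 0.5680]
Step 3: x=[7.0117 14.3364] v=[0.0427 0.3139]
Step 4: x=[7.0265 14.3462] v=[0.0740 0.0490]
Step 5: x=[7.0472 14.3032] v=[0.1033 -0.2149]
Step 6: x=[7.0720 14.2100] v=[0.1242 -0.4661]
Step 7: x=[7.0982 14.0713] v=[0.1308 -0.6937]
Step 8: x=[7.1219 13.8936] v=[0.1183 -0.8883]
Max displacement = 2.3462

Answer: 2.3462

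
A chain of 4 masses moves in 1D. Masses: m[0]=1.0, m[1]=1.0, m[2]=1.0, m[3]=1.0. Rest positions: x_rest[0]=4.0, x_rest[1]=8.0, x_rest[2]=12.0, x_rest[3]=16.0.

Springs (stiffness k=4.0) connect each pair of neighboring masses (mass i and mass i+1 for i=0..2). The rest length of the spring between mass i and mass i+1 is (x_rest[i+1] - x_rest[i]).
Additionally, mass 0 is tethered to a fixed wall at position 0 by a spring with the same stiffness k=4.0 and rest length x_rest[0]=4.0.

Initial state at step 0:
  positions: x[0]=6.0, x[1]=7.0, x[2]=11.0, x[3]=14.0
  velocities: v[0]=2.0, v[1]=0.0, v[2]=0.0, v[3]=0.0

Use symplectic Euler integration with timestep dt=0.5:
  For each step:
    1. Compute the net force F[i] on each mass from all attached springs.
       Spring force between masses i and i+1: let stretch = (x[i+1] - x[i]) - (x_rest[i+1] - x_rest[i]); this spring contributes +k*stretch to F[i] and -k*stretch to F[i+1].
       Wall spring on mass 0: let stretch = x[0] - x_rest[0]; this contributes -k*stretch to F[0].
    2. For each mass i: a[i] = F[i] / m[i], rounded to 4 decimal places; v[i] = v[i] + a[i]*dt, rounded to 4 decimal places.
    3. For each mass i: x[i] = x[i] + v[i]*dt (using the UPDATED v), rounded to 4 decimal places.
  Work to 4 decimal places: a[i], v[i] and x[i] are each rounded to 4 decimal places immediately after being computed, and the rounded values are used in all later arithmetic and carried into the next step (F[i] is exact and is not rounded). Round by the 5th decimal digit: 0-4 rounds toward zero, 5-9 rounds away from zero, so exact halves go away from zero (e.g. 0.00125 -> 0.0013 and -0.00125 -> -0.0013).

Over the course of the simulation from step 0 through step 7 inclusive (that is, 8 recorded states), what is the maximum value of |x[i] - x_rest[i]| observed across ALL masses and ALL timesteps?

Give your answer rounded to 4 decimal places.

Answer: 4.0000

Derivation:
Step 0: x=[6.0000 7.0000 11.0000 14.0000] v=[2.0000 0.0000 0.0000 0.0000]
Step 1: x=[2.0000 10.0000 10.0000 15.0000] v=[-8.0000 6.0000 -2.0000 2.0000]
Step 2: x=[4.0000 5.0000 14.0000 15.0000] v=[4.0000 -10.0000 8.0000 0.0000]
Step 3: x=[3.0000 8.0000 10.0000 18.0000] v=[-2.0000 6.0000 -8.0000 6.0000]
Step 4: x=[4.0000 8.0000 12.0000 17.0000] v=[2.0000 0.0000 4.0000 -2.0000]
Step 5: x=[5.0000 8.0000 15.0000 15.0000] v=[2.0000 0.0000 6.0000 -4.0000]
Step 6: x=[4.0000 12.0000 11.0000 17.0000] v=[-2.0000 8.0000 -8.0000 4.0000]
Step 7: x=[7.0000 7.0000 14.0000 17.0000] v=[6.0000 -10.0000 6.0000 0.0000]
Max displacement = 4.0000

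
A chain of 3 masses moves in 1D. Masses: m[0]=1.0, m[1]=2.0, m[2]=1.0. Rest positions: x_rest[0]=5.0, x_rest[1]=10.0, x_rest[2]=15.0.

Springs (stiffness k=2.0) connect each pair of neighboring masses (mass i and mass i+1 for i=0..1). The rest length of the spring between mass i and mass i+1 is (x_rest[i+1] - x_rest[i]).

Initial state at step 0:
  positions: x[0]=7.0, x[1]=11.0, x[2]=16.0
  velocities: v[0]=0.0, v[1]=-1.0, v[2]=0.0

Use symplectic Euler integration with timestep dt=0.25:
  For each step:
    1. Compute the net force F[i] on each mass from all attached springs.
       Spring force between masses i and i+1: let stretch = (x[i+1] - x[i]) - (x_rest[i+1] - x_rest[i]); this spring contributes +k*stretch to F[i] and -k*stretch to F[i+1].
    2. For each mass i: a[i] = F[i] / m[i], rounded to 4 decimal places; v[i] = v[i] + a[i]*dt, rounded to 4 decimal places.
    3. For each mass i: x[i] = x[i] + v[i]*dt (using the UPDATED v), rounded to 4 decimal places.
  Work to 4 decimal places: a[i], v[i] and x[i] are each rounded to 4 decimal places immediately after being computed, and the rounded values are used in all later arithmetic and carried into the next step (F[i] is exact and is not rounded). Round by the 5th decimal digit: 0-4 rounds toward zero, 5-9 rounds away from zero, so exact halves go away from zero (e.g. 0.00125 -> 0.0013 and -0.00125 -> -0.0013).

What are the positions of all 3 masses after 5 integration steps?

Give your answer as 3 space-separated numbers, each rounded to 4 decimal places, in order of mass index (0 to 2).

Answer: 5.3421 10.7176 15.7228

Derivation:
Step 0: x=[7.0000 11.0000 16.0000] v=[0.0000 -1.0000 0.0000]
Step 1: x=[6.8750 10.8125 16.0000] v=[-0.5000 -0.7500 0.0000]
Step 2: x=[6.6172 10.7031 15.9766] v=[-1.0313 -0.4375 -0.0938]
Step 3: x=[6.2451 10.6680 15.9190] v=[-1.4884 -0.1406 -0.2306]
Step 4: x=[5.8009 10.6846 15.8300] v=[-1.7770 0.0664 -0.3561]
Step 5: x=[5.3421 10.7176 15.7228] v=[-1.8352 0.1318 -0.4288]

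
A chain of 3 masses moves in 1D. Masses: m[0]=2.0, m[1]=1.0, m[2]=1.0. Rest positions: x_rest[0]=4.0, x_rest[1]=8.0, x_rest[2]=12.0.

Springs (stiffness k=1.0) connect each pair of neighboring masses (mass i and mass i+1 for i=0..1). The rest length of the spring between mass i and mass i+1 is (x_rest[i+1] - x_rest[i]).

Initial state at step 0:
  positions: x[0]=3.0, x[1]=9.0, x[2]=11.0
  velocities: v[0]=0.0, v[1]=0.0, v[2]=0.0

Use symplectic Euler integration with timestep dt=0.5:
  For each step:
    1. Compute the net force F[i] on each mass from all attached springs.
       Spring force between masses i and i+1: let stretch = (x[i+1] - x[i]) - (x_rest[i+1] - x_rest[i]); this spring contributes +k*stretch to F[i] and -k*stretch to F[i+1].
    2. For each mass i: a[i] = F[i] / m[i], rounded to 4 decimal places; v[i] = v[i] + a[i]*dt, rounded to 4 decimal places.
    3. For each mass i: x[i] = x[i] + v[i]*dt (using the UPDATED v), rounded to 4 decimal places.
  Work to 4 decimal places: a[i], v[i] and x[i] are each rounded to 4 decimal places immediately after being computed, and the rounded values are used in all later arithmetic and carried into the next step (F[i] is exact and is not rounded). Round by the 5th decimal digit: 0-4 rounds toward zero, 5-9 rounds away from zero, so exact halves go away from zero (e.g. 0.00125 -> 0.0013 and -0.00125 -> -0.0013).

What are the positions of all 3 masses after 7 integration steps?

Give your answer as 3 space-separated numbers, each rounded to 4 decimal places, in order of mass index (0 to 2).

Answer: 3.3562 8.9524 10.3349

Derivation:
Step 0: x=[3.0000 9.0000 11.0000] v=[0.0000 0.0000 0.0000]
Step 1: x=[3.2500 8.0000 11.5000] v=[0.5000 -2.0000 1.0000]
Step 2: x=[3.5938 6.6875 12.1250] v=[0.6875 -2.6250 1.2500]
Step 3: x=[3.8243 5.9610 12.3907] v=[0.4609 -1.4531 0.5313]
Step 4: x=[3.8218 6.3077 12.0489] v=[-0.0050 0.6934 -0.6836]
Step 5: x=[3.6300 7.4683 11.2718] v=[-0.3836 2.3211 -1.5542]
Step 6: x=[3.4180 8.6202 10.5438] v=[-0.4241 2.3037 -1.4560]
Step 7: x=[3.3562 8.9524 10.3349] v=[-0.1236 0.6644 -0.4178]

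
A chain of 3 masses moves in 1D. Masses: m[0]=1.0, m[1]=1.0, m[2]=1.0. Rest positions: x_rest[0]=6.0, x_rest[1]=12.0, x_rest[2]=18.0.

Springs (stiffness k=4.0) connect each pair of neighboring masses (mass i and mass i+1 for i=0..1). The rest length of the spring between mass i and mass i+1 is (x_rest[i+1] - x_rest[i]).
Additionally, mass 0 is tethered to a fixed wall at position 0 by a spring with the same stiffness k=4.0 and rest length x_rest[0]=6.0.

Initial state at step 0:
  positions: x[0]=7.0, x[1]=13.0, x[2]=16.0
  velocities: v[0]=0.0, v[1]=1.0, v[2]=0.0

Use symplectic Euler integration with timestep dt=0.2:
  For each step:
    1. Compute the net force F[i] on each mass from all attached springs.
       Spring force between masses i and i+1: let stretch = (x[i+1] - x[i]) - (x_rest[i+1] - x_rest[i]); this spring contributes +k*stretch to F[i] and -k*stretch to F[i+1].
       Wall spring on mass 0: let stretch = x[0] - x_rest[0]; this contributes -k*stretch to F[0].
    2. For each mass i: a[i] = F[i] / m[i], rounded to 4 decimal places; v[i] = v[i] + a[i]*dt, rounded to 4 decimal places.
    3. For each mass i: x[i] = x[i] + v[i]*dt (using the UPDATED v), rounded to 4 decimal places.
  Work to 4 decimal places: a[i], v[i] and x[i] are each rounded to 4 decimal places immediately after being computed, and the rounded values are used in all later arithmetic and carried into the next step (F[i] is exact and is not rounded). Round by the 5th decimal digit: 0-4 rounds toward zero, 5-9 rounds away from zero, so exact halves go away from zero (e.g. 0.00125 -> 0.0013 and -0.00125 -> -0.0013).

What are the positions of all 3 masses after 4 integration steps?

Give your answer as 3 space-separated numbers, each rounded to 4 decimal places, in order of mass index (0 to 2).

Answer: 5.4831 10.9872 19.1084

Derivation:
Step 0: x=[7.0000 13.0000 16.0000] v=[0.0000 1.0000 0.0000]
Step 1: x=[6.8400 12.7200 16.4800] v=[-0.8000 -1.4000 2.4000]
Step 2: x=[6.5264 12.1008 17.3184] v=[-1.5680 -3.0960 4.1920]
Step 3: x=[6.0605 11.4245 18.2820] v=[-2.3296 -3.3814 4.8179]
Step 4: x=[5.4831 10.9872 19.1084] v=[-2.8868 -2.1866 4.1319]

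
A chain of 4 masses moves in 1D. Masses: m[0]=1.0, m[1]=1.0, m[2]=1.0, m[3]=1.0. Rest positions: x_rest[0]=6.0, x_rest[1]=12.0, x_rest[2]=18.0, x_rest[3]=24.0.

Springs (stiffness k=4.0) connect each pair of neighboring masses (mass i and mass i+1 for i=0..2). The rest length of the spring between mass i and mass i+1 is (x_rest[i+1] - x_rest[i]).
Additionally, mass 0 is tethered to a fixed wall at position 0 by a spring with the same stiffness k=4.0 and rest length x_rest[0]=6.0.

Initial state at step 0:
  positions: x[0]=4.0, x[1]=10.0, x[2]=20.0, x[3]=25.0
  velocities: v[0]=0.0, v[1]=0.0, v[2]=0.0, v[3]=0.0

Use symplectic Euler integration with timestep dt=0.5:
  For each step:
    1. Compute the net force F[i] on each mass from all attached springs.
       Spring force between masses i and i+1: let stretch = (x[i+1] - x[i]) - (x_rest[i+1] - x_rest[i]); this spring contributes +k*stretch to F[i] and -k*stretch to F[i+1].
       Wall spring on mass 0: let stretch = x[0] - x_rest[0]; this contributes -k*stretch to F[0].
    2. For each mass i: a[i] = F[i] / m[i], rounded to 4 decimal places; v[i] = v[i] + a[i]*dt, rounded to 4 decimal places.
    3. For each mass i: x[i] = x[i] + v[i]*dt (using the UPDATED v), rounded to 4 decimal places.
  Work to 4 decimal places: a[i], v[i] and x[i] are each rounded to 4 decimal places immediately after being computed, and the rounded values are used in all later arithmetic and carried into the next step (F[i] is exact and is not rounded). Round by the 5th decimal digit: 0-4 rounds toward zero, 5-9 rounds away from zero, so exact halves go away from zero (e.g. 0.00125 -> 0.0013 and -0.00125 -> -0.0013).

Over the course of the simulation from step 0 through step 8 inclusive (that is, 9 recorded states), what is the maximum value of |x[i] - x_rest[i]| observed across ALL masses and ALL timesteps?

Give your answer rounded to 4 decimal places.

Step 0: x=[4.0000 10.0000 20.0000 25.0000] v=[0.0000 0.0000 0.0000 0.0000]
Step 1: x=[6.0000 14.0000 15.0000 26.0000] v=[4.0000 8.0000 -10.0000 2.0000]
Step 2: x=[10.0000 11.0000 20.0000 22.0000] v=[8.0000 -6.0000 10.0000 -8.0000]
Step 3: x=[5.0000 16.0000 18.0000 22.0000] v=[-10.0000 10.0000 -4.0000 0.0000]
Step 4: x=[6.0000 12.0000 18.0000 24.0000] v=[2.0000 -8.0000 0.0000 4.0000]
Step 5: x=[7.0000 8.0000 18.0000 26.0000] v=[2.0000 -8.0000 0.0000 4.0000]
Step 6: x=[2.0000 13.0000 16.0000 26.0000] v=[-10.0000 10.0000 -4.0000 0.0000]
Step 7: x=[6.0000 10.0000 21.0000 22.0000] v=[8.0000 -6.0000 10.0000 -8.0000]
Step 8: x=[8.0000 14.0000 16.0000 23.0000] v=[4.0000 8.0000 -10.0000 2.0000]
Max displacement = 4.0000

Answer: 4.0000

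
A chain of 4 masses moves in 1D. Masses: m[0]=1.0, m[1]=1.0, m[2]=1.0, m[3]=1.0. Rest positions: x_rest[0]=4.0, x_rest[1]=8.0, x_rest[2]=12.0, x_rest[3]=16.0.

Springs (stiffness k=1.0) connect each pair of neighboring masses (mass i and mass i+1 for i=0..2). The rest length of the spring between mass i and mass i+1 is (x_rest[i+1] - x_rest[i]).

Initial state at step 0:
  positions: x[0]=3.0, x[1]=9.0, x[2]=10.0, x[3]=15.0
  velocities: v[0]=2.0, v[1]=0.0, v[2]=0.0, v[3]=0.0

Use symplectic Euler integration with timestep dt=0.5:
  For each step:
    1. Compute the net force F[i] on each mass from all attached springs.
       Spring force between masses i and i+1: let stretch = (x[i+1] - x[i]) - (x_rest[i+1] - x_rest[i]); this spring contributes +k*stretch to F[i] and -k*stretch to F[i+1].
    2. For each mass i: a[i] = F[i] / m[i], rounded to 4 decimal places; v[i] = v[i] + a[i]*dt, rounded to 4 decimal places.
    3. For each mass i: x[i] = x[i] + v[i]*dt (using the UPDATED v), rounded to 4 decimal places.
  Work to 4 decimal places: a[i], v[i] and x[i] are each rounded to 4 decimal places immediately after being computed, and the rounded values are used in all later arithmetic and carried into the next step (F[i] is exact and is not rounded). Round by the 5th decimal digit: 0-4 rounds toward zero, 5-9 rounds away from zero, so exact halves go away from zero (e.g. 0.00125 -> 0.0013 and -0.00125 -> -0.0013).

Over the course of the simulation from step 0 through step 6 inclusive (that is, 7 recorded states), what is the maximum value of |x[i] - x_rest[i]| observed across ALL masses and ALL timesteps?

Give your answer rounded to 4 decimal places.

Step 0: x=[3.0000 9.0000 10.0000 15.0000] v=[2.0000 0.0000 0.0000 0.0000]
Step 1: x=[4.5000 7.7500 11.0000 14.7500] v=[3.0000 -2.5000 2.0000 -0.5000]
Step 2: x=[5.8125 6.5000 12.1250 14.5625] v=[2.6250 -2.5000 2.2500 -0.3750]
Step 3: x=[6.2969 6.4844 12.4532 14.7657] v=[0.9688 -0.0313 0.6563 0.4063]
Step 4: x=[5.8282 7.9141 11.8673 15.3908] v=[-0.9375 2.8594 -1.1719 1.2501]
Step 5: x=[4.8809 9.8107 11.1739 16.1350] v=[-1.8946 3.7931 -1.3868 1.4884]
Step 6: x=[4.1661 10.8156 11.3800 16.6390] v=[-1.4297 2.0098 0.4122 1.0079]
Max displacement = 2.8156

Answer: 2.8156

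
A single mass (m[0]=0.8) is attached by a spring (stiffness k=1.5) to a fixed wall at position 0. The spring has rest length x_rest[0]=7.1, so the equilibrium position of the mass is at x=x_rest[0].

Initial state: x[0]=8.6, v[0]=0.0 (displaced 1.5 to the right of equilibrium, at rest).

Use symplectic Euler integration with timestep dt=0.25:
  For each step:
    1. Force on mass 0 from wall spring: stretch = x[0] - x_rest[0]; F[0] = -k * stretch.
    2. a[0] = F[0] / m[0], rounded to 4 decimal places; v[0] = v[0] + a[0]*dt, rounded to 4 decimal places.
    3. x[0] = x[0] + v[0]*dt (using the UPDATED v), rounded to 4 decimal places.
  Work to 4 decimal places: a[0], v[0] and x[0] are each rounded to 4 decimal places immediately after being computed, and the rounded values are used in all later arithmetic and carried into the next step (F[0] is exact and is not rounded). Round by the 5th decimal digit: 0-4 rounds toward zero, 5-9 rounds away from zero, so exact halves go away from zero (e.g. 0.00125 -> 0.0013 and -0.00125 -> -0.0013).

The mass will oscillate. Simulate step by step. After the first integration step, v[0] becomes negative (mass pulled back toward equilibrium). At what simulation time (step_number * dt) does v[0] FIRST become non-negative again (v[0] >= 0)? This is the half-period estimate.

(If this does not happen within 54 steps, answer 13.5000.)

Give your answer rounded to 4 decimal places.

Step 0: x=[8.6000] v=[0.0000]
Step 1: x=[8.4242] v=[-0.7031]
Step 2: x=[8.0933] v=[-1.3238]
Step 3: x=[7.6460] v=[-1.7894]
Step 4: x=[7.1347] v=[-2.0454]
Step 5: x=[6.6193] v=[-2.0617]
Step 6: x=[6.1602] v=[-1.8364]
Step 7: x=[5.8112] v=[-1.3959]
Step 8: x=[5.6133] v=[-0.7918]
Step 9: x=[5.5896] v=[-0.0949]
Step 10: x=[5.7429] v=[0.6131]
First v>=0 after going negative at step 10, time=2.5000

Answer: 2.5000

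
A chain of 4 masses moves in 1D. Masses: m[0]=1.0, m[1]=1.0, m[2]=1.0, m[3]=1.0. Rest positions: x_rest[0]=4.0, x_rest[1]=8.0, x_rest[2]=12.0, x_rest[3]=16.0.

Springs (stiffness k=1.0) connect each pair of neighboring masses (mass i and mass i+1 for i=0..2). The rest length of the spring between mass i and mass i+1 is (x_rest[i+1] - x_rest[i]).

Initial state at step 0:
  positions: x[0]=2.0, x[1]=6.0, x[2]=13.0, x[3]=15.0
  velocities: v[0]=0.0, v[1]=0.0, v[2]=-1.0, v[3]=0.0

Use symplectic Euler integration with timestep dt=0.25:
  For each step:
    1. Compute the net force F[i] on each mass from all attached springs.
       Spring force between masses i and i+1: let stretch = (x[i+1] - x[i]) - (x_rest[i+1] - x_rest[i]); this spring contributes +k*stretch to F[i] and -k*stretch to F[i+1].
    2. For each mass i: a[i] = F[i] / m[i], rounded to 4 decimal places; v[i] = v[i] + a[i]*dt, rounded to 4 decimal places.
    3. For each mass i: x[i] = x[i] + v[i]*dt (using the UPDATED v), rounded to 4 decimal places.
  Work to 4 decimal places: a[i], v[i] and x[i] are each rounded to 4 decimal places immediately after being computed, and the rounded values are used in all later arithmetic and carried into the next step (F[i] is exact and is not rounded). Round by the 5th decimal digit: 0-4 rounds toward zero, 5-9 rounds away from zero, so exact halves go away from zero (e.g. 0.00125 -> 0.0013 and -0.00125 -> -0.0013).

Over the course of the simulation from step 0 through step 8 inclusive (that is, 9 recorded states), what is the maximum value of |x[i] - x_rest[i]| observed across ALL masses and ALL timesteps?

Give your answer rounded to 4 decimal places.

Answer: 3.0738

Derivation:
Step 0: x=[2.0000 6.0000 13.0000 15.0000] v=[0.0000 0.0000 -1.0000 0.0000]
Step 1: x=[2.0000 6.1875 12.4375 15.1250] v=[0.0000 0.7500 -2.2500 0.5000]
Step 2: x=[2.0117 6.5039 11.6524 15.3320] v=[0.0469 1.2656 -3.1406 0.8281]
Step 3: x=[2.0542 6.8613 10.7755 15.5591] v=[0.1700 1.4297 -3.5078 0.9082]
Step 4: x=[2.1472 7.1629 9.9529 15.7372] v=[0.3718 1.2065 -3.2905 0.7123]
Step 5: x=[2.3036 7.3254 9.3174 15.8038] v=[0.6257 0.6501 -2.5419 0.2662]
Step 6: x=[2.5239 7.2986 8.9628 15.7150] v=[0.8812 -0.1074 -1.4183 -0.3554]
Step 7: x=[2.7926 7.0774 8.9262 15.4541] v=[1.0749 -0.8850 -0.1463 -1.0435]
Step 8: x=[3.0791 6.7039 9.1821 15.0352] v=[1.1461 -1.4940 1.0235 -1.6755]
Max displacement = 3.0738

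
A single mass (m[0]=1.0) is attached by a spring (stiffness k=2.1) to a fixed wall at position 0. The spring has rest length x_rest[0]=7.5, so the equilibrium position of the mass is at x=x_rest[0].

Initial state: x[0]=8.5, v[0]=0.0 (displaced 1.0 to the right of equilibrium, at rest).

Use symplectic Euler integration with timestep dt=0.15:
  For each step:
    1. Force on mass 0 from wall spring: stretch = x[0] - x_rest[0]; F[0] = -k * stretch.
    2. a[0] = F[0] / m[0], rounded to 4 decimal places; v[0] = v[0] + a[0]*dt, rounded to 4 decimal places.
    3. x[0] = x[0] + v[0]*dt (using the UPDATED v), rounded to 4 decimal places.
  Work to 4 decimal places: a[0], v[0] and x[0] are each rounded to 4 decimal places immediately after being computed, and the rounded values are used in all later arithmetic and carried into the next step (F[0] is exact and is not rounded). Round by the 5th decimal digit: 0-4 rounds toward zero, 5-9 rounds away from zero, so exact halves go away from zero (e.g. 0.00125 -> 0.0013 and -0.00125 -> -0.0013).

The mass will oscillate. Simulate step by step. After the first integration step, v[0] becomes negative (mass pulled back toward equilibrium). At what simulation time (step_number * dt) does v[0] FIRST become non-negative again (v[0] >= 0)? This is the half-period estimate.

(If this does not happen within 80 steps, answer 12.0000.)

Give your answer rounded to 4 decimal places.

Answer: 2.2500

Derivation:
Step 0: x=[8.5000] v=[0.0000]
Step 1: x=[8.4528] v=[-0.3150]
Step 2: x=[8.3605] v=[-0.6151]
Step 3: x=[8.2276] v=[-0.8862]
Step 4: x=[8.0603] v=[-1.1154]
Step 5: x=[7.8665] v=[-1.2919]
Step 6: x=[7.6554] v=[-1.4074]
Step 7: x=[7.4370] v=[-1.4563]
Step 8: x=[7.2215] v=[-1.4365]
Step 9: x=[7.0192] v=[-1.3488]
Step 10: x=[6.8396] v=[-1.1973]
Step 11: x=[6.6912] v=[-0.9893]
Step 12: x=[6.5810] v=[-0.7345]
Step 13: x=[6.5143] v=[-0.4450]
Step 14: x=[6.4941] v=[-0.1345]
Step 15: x=[6.5215] v=[0.1824]
First v>=0 after going negative at step 15, time=2.2500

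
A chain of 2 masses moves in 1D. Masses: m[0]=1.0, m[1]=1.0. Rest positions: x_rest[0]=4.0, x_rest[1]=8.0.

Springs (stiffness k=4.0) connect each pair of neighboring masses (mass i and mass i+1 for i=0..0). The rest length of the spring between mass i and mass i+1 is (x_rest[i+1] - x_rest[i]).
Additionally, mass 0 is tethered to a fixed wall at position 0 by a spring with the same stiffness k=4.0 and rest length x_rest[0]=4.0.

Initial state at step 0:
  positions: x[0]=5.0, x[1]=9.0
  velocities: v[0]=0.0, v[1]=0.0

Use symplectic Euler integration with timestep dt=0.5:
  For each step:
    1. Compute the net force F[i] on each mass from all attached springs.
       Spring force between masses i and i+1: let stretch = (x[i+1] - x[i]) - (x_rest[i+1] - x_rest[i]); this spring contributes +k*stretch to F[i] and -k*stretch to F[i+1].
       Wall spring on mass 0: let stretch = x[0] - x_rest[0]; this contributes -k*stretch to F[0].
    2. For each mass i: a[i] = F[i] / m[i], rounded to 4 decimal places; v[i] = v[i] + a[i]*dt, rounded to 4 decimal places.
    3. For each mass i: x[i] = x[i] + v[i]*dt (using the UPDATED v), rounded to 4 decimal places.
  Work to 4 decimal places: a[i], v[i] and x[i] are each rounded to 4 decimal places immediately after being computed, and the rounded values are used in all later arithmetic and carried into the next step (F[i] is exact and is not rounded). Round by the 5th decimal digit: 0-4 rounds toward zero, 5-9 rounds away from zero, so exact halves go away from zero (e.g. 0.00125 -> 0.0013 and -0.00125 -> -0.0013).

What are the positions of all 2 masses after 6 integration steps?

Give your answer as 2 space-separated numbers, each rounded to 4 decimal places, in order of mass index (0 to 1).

Answer: 4.0000 7.0000

Derivation:
Step 0: x=[5.0000 9.0000] v=[0.0000 0.0000]
Step 1: x=[4.0000 9.0000] v=[-2.0000 0.0000]
Step 2: x=[4.0000 8.0000] v=[0.0000 -2.0000]
Step 3: x=[4.0000 7.0000] v=[0.0000 -2.0000]
Step 4: x=[3.0000 7.0000] v=[-2.0000 0.0000]
Step 5: x=[3.0000 7.0000] v=[0.0000 0.0000]
Step 6: x=[4.0000 7.0000] v=[2.0000 0.0000]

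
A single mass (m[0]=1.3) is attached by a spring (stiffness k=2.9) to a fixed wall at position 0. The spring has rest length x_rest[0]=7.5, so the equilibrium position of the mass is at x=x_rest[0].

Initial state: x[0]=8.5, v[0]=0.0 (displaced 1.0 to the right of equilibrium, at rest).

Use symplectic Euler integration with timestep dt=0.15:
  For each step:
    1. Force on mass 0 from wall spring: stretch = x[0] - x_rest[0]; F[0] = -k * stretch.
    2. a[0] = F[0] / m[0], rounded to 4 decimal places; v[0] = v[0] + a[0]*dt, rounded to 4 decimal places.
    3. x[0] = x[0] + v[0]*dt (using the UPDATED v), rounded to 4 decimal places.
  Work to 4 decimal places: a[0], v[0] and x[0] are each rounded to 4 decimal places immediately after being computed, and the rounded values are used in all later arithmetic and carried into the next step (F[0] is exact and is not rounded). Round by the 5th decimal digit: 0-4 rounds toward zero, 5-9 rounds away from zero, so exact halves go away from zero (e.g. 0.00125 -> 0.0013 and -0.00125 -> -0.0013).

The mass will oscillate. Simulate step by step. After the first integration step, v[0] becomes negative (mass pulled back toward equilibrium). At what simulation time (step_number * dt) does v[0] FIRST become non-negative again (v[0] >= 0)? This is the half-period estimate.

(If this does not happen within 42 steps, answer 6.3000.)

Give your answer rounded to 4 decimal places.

Answer: 2.1000

Derivation:
Step 0: x=[8.5000] v=[0.0000]
Step 1: x=[8.4498] v=[-0.3346]
Step 2: x=[8.3519] v=[-0.6524]
Step 3: x=[8.2113] v=[-0.9375]
Step 4: x=[8.0350] v=[-1.1755]
Step 5: x=[7.8318] v=[-1.3545]
Step 6: x=[7.6120] v=[-1.4655]
Step 7: x=[7.3866] v=[-1.5030]
Step 8: x=[7.1668] v=[-1.4651]
Step 9: x=[6.9638] v=[-1.3536]
Step 10: x=[6.7877] v=[-1.1742]
Step 11: x=[6.6473] v=[-0.9359]
Step 12: x=[6.5497] v=[-0.6506]
Step 13: x=[6.4998] v=[-0.3326]
Step 14: x=[6.5001] v=[0.0021]
First v>=0 after going negative at step 14, time=2.1000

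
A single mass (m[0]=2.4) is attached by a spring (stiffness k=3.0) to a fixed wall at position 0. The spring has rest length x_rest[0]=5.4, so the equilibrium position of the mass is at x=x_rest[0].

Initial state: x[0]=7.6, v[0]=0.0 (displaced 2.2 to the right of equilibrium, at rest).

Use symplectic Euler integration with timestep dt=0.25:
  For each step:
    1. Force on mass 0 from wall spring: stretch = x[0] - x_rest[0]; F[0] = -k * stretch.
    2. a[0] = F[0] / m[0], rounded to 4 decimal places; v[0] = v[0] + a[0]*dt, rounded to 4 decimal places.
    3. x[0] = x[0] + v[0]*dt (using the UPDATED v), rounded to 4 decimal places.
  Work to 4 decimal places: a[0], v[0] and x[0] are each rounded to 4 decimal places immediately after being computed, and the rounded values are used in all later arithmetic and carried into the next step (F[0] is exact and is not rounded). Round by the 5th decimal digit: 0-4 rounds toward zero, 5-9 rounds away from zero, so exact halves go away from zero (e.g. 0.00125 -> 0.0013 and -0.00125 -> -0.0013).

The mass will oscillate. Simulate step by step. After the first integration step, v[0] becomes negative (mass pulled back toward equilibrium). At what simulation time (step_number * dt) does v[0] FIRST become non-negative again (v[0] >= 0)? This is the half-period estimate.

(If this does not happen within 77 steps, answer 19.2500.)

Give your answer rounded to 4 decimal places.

Step 0: x=[7.6000] v=[0.0000]
Step 1: x=[7.4281] v=[-0.6875]
Step 2: x=[7.0978] v=[-1.3213]
Step 3: x=[6.6348] v=[-1.8519]
Step 4: x=[6.0754] v=[-2.2378]
Step 5: x=[5.4632] v=[-2.4489]
Step 6: x=[4.8460] v=[-2.4687]
Step 7: x=[4.2721] v=[-2.2956]
Step 8: x=[3.7863] v=[-1.9431]
Step 9: x=[3.4266] v=[-1.4388]
Step 10: x=[3.2211] v=[-0.8221]
Step 11: x=[3.1858] v=[-0.1412]
Step 12: x=[3.3235] v=[0.5508]
First v>=0 after going negative at step 12, time=3.0000

Answer: 3.0000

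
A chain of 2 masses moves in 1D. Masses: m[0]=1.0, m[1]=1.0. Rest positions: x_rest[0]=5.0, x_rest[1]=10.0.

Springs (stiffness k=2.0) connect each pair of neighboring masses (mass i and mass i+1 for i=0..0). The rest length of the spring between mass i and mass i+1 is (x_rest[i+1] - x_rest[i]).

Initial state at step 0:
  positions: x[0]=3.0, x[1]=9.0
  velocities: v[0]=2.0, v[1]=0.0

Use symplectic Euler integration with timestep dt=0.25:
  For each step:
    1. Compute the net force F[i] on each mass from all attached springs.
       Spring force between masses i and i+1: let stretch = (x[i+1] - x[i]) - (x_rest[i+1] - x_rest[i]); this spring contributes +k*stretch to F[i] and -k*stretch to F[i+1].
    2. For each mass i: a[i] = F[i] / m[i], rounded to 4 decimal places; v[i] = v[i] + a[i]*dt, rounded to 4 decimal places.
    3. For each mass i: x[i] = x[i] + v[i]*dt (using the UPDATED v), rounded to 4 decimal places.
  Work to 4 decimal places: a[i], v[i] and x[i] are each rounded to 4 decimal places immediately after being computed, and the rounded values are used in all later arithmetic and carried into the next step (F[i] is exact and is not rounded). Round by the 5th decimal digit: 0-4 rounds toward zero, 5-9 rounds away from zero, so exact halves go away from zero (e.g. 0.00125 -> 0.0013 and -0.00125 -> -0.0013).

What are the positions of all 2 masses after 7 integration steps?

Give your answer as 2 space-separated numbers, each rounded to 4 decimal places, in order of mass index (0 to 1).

Step 0: x=[3.0000 9.0000] v=[2.0000 0.0000]
Step 1: x=[3.6250 8.8750] v=[2.5000 -0.5000]
Step 2: x=[4.2813 8.7188] v=[2.6250 -0.6250]
Step 3: x=[4.8673 8.6329] v=[2.3438 -0.3438]
Step 4: x=[5.2990 8.7013] v=[1.7266 0.2734]
Step 5: x=[5.5310 8.9694] v=[0.9278 1.0723]
Step 6: x=[5.5678 9.4327] v=[0.1470 1.8531]
Step 7: x=[5.4627 10.0379] v=[-0.4206 2.4207]

Answer: 5.4627 10.0379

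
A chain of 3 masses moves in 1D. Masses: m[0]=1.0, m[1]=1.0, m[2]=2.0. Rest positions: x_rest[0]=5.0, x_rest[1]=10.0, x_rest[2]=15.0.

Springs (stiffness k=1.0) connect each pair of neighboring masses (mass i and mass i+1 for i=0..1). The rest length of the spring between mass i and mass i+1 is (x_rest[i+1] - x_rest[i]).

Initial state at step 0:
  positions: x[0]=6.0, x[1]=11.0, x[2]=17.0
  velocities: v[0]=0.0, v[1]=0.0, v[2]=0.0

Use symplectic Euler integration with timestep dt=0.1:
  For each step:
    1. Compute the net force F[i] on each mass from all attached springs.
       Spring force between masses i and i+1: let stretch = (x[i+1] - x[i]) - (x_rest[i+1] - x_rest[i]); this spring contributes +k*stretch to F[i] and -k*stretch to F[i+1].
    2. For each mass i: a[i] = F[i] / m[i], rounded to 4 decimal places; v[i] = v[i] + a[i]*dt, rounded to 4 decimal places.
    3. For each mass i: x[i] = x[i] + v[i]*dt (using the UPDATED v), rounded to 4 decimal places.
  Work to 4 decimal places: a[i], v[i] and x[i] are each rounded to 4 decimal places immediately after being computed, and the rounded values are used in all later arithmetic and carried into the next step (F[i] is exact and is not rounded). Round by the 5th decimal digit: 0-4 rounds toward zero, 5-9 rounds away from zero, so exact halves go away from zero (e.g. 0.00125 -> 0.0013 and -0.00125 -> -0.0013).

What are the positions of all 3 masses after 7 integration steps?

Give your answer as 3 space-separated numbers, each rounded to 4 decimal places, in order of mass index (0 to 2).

Answer: 6.0119 11.2498 16.8691

Derivation:
Step 0: x=[6.0000 11.0000 17.0000] v=[0.0000 0.0000 0.0000]
Step 1: x=[6.0000 11.0100 16.9950] v=[0.0000 0.1000 -0.0500]
Step 2: x=[6.0001 11.0298 16.9851] v=[0.0010 0.1975 -0.0993]
Step 3: x=[6.0005 11.0588 16.9704] v=[0.0040 0.2901 -0.1471]
Step 4: x=[6.0015 11.0963 16.9511] v=[0.0098 0.3754 -0.1927]
Step 5: x=[6.0034 11.1414 16.9276] v=[0.0193 0.4514 -0.2354]
Step 6: x=[6.0067 11.1930 16.9001] v=[0.0331 0.5162 -0.2747]
Step 7: x=[6.0119 11.2498 16.8691] v=[0.0517 0.5683 -0.3101]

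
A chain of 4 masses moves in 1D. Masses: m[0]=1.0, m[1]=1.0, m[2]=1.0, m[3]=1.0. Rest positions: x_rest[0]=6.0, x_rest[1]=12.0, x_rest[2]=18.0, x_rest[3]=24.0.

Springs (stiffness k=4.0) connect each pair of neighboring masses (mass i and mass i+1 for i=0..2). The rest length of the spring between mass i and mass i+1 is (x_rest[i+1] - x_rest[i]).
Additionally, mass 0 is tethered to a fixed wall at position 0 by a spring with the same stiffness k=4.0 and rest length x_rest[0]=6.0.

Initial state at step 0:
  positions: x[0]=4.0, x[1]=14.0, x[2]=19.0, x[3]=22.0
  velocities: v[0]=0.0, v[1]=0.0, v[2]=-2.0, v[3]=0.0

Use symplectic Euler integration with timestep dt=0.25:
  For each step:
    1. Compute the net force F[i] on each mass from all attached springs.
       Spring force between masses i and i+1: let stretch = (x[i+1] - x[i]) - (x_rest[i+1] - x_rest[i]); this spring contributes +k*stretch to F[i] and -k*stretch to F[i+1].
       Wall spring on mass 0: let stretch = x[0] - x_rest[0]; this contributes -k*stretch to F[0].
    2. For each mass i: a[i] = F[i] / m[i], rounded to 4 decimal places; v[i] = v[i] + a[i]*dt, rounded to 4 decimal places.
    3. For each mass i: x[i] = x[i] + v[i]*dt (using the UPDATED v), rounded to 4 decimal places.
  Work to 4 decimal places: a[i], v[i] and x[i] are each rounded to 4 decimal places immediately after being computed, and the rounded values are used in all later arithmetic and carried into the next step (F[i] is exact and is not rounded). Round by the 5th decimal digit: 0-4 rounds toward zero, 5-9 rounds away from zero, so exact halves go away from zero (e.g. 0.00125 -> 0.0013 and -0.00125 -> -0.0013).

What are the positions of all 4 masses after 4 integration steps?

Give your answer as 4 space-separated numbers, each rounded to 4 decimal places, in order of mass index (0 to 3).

Step 0: x=[4.0000 14.0000 19.0000 22.0000] v=[0.0000 0.0000 -2.0000 0.0000]
Step 1: x=[5.5000 12.7500 18.0000 22.7500] v=[6.0000 -5.0000 -4.0000 3.0000]
Step 2: x=[7.4375 11.0000 16.8750 23.8125] v=[7.7500 -7.0000 -4.5000 4.2500]
Step 3: x=[8.4063 9.8281 16.0156 24.6406] v=[3.8750 -4.6875 -3.4375 3.3125]
Step 4: x=[7.6289 9.8477 15.7656 24.8125] v=[-3.1095 0.0782 -1.0000 0.6875]

Answer: 7.6289 9.8477 15.7656 24.8125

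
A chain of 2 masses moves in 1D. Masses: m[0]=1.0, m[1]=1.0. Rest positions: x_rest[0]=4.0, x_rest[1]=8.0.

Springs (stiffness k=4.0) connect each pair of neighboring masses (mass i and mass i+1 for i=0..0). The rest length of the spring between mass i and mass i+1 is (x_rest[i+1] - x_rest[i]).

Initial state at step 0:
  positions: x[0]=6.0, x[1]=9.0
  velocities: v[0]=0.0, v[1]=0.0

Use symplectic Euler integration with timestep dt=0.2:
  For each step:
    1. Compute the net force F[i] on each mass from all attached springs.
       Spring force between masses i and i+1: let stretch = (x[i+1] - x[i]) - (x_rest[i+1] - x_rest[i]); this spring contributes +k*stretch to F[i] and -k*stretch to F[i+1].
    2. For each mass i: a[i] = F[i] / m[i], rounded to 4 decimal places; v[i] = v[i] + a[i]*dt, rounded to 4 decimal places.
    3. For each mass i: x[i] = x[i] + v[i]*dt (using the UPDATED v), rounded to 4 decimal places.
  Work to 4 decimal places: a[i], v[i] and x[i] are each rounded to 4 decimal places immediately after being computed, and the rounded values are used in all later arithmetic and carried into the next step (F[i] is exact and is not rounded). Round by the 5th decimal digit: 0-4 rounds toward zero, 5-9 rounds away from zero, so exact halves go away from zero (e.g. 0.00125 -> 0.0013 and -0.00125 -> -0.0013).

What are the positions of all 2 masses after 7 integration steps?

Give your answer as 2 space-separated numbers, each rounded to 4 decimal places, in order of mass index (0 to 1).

Answer: 5.2917 9.7083

Derivation:
Step 0: x=[6.0000 9.0000] v=[0.0000 0.0000]
Step 1: x=[5.8400 9.1600] v=[-0.8000 0.8000]
Step 2: x=[5.5712 9.4288] v=[-1.3440 1.3440]
Step 3: x=[5.2796 9.7204] v=[-1.4579 1.4579]
Step 4: x=[5.0585 9.9415] v=[-1.1053 1.1053]
Step 5: x=[4.9787 10.0213] v=[-0.3989 0.3989]
Step 6: x=[5.0657 9.9343] v=[0.4352 -0.4352]
Step 7: x=[5.2917 9.7083] v=[1.1301 -1.1301]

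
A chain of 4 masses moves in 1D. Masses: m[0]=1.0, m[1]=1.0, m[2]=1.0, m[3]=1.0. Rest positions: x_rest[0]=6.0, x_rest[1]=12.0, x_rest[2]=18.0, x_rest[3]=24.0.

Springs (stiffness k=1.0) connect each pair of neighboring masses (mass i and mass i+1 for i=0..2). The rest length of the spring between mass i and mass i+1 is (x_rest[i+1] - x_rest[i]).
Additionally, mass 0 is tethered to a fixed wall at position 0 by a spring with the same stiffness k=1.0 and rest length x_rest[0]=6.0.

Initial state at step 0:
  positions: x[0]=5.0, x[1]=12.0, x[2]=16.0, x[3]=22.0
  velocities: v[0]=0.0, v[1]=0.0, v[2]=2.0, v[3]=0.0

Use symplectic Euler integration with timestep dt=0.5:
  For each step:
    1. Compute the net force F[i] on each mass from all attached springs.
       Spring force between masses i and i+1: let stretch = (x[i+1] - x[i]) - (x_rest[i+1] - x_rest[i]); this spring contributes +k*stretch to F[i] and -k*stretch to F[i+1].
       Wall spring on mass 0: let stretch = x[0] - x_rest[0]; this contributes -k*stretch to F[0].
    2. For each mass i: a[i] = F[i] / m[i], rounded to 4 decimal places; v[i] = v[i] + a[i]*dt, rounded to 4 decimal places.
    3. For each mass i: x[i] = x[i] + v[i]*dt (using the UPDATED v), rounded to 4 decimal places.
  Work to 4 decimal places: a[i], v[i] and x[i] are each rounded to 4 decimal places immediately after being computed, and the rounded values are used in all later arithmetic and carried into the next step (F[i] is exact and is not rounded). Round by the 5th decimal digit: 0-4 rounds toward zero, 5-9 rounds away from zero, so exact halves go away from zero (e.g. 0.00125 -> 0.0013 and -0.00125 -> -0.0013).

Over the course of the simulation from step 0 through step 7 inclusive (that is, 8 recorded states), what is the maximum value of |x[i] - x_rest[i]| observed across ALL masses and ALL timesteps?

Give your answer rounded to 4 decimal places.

Step 0: x=[5.0000 12.0000 16.0000 22.0000] v=[0.0000 0.0000 2.0000 0.0000]
Step 1: x=[5.5000 11.2500 17.5000 22.0000] v=[1.0000 -1.5000 3.0000 0.0000]
Step 2: x=[6.0625 10.6250 18.5625 22.3750] v=[1.1250 -1.2500 2.1250 0.7500]
Step 3: x=[6.2500 10.8438 18.5938 23.2969] v=[0.3750 0.4375 0.0625 1.8438]
Step 4: x=[6.0235 11.8516 17.8633 24.5431] v=[-0.4531 2.0156 -1.4610 2.4923]
Step 5: x=[5.7481 12.9053 17.2998 25.6193] v=[-0.5508 2.1074 -1.1270 2.1524]
Step 6: x=[5.8250 13.2684 17.7176 26.1157] v=[0.1538 0.7261 0.8355 0.9927]
Step 7: x=[6.3065 12.8829 19.1226 26.0125] v=[0.9630 -0.7710 2.8100 -0.2064]
Max displacement = 2.1157

Answer: 2.1157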